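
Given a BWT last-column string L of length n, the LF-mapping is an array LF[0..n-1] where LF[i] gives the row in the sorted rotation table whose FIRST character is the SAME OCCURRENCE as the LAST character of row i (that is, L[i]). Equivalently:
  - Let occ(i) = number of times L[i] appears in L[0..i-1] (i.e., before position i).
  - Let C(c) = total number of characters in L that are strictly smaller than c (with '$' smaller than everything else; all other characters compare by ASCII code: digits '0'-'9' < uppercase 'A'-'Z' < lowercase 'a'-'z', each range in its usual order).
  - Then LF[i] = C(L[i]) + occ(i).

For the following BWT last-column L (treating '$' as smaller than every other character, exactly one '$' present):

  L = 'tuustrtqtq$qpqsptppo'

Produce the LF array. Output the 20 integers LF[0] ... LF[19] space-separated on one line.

Char counts: '$':1, 'o':1, 'p':4, 'q':4, 'r':1, 's':2, 't':5, 'u':2
C (first-col start): C('$')=0, C('o')=1, C('p')=2, C('q')=6, C('r')=10, C('s')=11, C('t')=13, C('u')=18
L[0]='t': occ=0, LF[0]=C('t')+0=13+0=13
L[1]='u': occ=0, LF[1]=C('u')+0=18+0=18
L[2]='u': occ=1, LF[2]=C('u')+1=18+1=19
L[3]='s': occ=0, LF[3]=C('s')+0=11+0=11
L[4]='t': occ=1, LF[4]=C('t')+1=13+1=14
L[5]='r': occ=0, LF[5]=C('r')+0=10+0=10
L[6]='t': occ=2, LF[6]=C('t')+2=13+2=15
L[7]='q': occ=0, LF[7]=C('q')+0=6+0=6
L[8]='t': occ=3, LF[8]=C('t')+3=13+3=16
L[9]='q': occ=1, LF[9]=C('q')+1=6+1=7
L[10]='$': occ=0, LF[10]=C('$')+0=0+0=0
L[11]='q': occ=2, LF[11]=C('q')+2=6+2=8
L[12]='p': occ=0, LF[12]=C('p')+0=2+0=2
L[13]='q': occ=3, LF[13]=C('q')+3=6+3=9
L[14]='s': occ=1, LF[14]=C('s')+1=11+1=12
L[15]='p': occ=1, LF[15]=C('p')+1=2+1=3
L[16]='t': occ=4, LF[16]=C('t')+4=13+4=17
L[17]='p': occ=2, LF[17]=C('p')+2=2+2=4
L[18]='p': occ=3, LF[18]=C('p')+3=2+3=5
L[19]='o': occ=0, LF[19]=C('o')+0=1+0=1

Answer: 13 18 19 11 14 10 15 6 16 7 0 8 2 9 12 3 17 4 5 1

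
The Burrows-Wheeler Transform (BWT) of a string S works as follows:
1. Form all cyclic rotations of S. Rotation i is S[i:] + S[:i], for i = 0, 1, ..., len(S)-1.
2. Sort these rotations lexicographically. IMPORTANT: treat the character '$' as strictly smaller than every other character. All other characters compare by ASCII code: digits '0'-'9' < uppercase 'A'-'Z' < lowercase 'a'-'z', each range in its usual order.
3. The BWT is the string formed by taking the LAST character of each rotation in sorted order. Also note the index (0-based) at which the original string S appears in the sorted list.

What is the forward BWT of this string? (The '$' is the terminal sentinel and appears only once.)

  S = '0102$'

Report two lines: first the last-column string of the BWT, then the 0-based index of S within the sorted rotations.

All 5 rotations (rotation i = S[i:]+S[:i]):
  rot[0] = 0102$
  rot[1] = 102$0
  rot[2] = 02$01
  rot[3] = 2$010
  rot[4] = $0102
Sorted (with $ < everything):
  sorted[0] = $0102  (last char: '2')
  sorted[1] = 0102$  (last char: '$')
  sorted[2] = 02$01  (last char: '1')
  sorted[3] = 102$0  (last char: '0')
  sorted[4] = 2$010  (last char: '0')
Last column: 2$100
Original string S is at sorted index 1

Answer: 2$100
1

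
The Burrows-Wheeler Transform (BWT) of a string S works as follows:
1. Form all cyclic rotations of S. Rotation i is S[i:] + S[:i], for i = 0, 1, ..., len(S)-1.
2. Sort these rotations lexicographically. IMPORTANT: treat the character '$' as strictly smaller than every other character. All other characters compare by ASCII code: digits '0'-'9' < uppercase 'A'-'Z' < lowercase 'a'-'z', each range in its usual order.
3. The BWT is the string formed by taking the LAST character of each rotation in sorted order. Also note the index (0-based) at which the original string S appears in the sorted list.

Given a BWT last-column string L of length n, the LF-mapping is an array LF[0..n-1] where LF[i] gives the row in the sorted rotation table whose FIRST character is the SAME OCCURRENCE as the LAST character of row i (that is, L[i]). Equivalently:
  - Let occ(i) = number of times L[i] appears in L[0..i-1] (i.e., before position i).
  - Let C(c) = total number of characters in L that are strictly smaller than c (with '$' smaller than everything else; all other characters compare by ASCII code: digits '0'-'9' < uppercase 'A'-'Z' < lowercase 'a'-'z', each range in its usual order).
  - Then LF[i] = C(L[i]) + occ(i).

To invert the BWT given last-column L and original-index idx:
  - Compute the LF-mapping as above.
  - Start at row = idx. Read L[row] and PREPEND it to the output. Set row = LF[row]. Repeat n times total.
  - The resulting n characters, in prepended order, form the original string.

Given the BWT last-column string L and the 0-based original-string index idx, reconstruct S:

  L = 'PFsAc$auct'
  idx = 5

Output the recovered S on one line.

Answer: cactusFAP$

Derivation:
LF mapping: 3 2 7 1 5 0 4 9 6 8
Walk LF starting at row 5, prepending L[row]:
  step 1: row=5, L[5]='$', prepend. Next row=LF[5]=0
  step 2: row=0, L[0]='P', prepend. Next row=LF[0]=3
  step 3: row=3, L[3]='A', prepend. Next row=LF[3]=1
  step 4: row=1, L[1]='F', prepend. Next row=LF[1]=2
  step 5: row=2, L[2]='s', prepend. Next row=LF[2]=7
  step 6: row=7, L[7]='u', prepend. Next row=LF[7]=9
  step 7: row=9, L[9]='t', prepend. Next row=LF[9]=8
  step 8: row=8, L[8]='c', prepend. Next row=LF[8]=6
  step 9: row=6, L[6]='a', prepend. Next row=LF[6]=4
  step 10: row=4, L[4]='c', prepend. Next row=LF[4]=5
Reversed output: cactusFAP$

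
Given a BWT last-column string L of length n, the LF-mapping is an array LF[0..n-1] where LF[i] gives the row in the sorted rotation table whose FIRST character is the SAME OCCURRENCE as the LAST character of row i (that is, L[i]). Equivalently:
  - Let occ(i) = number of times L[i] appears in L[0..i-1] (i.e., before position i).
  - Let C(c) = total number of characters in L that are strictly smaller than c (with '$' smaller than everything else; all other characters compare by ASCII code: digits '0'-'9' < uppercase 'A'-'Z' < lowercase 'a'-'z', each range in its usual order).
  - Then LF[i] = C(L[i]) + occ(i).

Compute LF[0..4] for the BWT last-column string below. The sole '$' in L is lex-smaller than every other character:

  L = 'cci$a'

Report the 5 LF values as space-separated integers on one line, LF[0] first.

Char counts: '$':1, 'a':1, 'c':2, 'i':1
C (first-col start): C('$')=0, C('a')=1, C('c')=2, C('i')=4
L[0]='c': occ=0, LF[0]=C('c')+0=2+0=2
L[1]='c': occ=1, LF[1]=C('c')+1=2+1=3
L[2]='i': occ=0, LF[2]=C('i')+0=4+0=4
L[3]='$': occ=0, LF[3]=C('$')+0=0+0=0
L[4]='a': occ=0, LF[4]=C('a')+0=1+0=1

Answer: 2 3 4 0 1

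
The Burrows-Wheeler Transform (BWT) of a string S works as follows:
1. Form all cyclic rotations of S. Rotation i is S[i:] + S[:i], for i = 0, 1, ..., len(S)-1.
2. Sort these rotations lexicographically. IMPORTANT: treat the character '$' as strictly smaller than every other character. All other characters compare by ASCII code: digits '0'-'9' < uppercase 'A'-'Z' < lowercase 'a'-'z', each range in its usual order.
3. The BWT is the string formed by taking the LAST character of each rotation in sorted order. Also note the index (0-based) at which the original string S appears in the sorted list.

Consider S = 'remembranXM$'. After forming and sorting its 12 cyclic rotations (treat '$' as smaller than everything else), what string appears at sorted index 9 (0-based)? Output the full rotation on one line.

All 12 rotations (rotation i = S[i:]+S[:i]):
  rot[0] = remembranXM$
  rot[1] = emembranXM$r
  rot[2] = membranXM$re
  rot[3] = embranXM$rem
  rot[4] = mbranXM$reme
  rot[5] = branXM$remem
  rot[6] = ranXM$rememb
  rot[7] = anXM$remembr
  rot[8] = nXM$remembra
  rot[9] = XM$remembran
  rot[10] = M$remembranX
  rot[11] = $remembranXM
Sorted (with $ < everything):
  sorted[0] = $remembranXM
  sorted[1] = M$remembranX
  sorted[2] = XM$remembran
  sorted[3] = anXM$remembr
  sorted[4] = branXM$remem
  sorted[5] = embranXM$rem
  sorted[6] = emembranXM$r
  sorted[7] = mbranXM$reme
  sorted[8] = membranXM$re
  sorted[9] = nXM$remembra
  sorted[10] = ranXM$rememb
  sorted[11] = remembranXM$
sorted[9] = nXM$remembra

Answer: nXM$remembra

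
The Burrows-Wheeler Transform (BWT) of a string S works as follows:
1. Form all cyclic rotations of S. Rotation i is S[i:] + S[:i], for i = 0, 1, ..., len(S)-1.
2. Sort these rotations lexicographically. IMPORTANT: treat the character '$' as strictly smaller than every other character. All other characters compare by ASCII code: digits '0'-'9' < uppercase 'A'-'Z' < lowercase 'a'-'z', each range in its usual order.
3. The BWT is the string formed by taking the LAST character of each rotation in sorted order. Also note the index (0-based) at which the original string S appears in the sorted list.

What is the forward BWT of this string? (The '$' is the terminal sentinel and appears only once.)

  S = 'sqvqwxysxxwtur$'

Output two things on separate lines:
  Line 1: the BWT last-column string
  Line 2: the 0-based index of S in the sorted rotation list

All 15 rotations (rotation i = S[i:]+S[:i]):
  rot[0] = sqvqwxysxxwtur$
  rot[1] = qvqwxysxxwtur$s
  rot[2] = vqwxysxxwtur$sq
  rot[3] = qwxysxxwtur$sqv
  rot[4] = wxysxxwtur$sqvq
  rot[5] = xysxxwtur$sqvqw
  rot[6] = ysxxwtur$sqvqwx
  rot[7] = sxxwtur$sqvqwxy
  rot[8] = xxwtur$sqvqwxys
  rot[9] = xwtur$sqvqwxysx
  rot[10] = wtur$sqvqwxysxx
  rot[11] = tur$sqvqwxysxxw
  rot[12] = ur$sqvqwxysxxwt
  rot[13] = r$sqvqwxysxxwtu
  rot[14] = $sqvqwxysxxwtur
Sorted (with $ < everything):
  sorted[0] = $sqvqwxysxxwtur  (last char: 'r')
  sorted[1] = qvqwxysxxwtur$s  (last char: 's')
  sorted[2] = qwxysxxwtur$sqv  (last char: 'v')
  sorted[3] = r$sqvqwxysxxwtu  (last char: 'u')
  sorted[4] = sqvqwxysxxwtur$  (last char: '$')
  sorted[5] = sxxwtur$sqvqwxy  (last char: 'y')
  sorted[6] = tur$sqvqwxysxxw  (last char: 'w')
  sorted[7] = ur$sqvqwxysxxwt  (last char: 't')
  sorted[8] = vqwxysxxwtur$sq  (last char: 'q')
  sorted[9] = wtur$sqvqwxysxx  (last char: 'x')
  sorted[10] = wxysxxwtur$sqvq  (last char: 'q')
  sorted[11] = xwtur$sqvqwxysx  (last char: 'x')
  sorted[12] = xxwtur$sqvqwxys  (last char: 's')
  sorted[13] = xysxxwtur$sqvqw  (last char: 'w')
  sorted[14] = ysxxwtur$sqvqwx  (last char: 'x')
Last column: rsvu$ywtqxqxswx
Original string S is at sorted index 4

Answer: rsvu$ywtqxqxswx
4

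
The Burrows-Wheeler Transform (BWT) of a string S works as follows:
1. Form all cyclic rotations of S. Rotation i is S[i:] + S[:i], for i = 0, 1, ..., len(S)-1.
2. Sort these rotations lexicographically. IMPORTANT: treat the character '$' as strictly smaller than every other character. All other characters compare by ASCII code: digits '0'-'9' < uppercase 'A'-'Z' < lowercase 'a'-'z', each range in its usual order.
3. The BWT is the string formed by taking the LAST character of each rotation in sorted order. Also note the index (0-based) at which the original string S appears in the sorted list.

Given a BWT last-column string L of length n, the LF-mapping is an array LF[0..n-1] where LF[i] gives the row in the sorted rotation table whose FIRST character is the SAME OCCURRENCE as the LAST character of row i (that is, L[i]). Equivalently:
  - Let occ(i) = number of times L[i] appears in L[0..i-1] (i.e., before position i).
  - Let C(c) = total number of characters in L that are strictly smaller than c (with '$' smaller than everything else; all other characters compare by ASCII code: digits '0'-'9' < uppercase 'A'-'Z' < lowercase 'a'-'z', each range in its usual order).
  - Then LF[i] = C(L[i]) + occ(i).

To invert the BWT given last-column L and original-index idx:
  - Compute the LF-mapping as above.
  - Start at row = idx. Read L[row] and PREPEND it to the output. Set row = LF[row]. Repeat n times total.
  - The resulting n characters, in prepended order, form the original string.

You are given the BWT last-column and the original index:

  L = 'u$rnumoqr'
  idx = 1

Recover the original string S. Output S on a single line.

Answer: mrnoruqu$

Derivation:
LF mapping: 7 0 5 2 8 1 3 4 6
Walk LF starting at row 1, prepending L[row]:
  step 1: row=1, L[1]='$', prepend. Next row=LF[1]=0
  step 2: row=0, L[0]='u', prepend. Next row=LF[0]=7
  step 3: row=7, L[7]='q', prepend. Next row=LF[7]=4
  step 4: row=4, L[4]='u', prepend. Next row=LF[4]=8
  step 5: row=8, L[8]='r', prepend. Next row=LF[8]=6
  step 6: row=6, L[6]='o', prepend. Next row=LF[6]=3
  step 7: row=3, L[3]='n', prepend. Next row=LF[3]=2
  step 8: row=2, L[2]='r', prepend. Next row=LF[2]=5
  step 9: row=5, L[5]='m', prepend. Next row=LF[5]=1
Reversed output: mrnoruqu$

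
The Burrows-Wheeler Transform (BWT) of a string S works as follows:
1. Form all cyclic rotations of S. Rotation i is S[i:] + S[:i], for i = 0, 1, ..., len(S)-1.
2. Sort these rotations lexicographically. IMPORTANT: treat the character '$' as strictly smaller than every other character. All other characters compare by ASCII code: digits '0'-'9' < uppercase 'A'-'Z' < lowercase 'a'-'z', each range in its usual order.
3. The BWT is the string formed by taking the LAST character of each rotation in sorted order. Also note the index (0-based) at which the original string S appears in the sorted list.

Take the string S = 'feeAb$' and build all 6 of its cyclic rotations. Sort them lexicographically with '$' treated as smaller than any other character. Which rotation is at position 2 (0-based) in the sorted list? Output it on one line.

Answer: b$feeA

Derivation:
All 6 rotations (rotation i = S[i:]+S[:i]):
  rot[0] = feeAb$
  rot[1] = eeAb$f
  rot[2] = eAb$fe
  rot[3] = Ab$fee
  rot[4] = b$feeA
  rot[5] = $feeAb
Sorted (with $ < everything):
  sorted[0] = $feeAb
  sorted[1] = Ab$fee
  sorted[2] = b$feeA
  sorted[3] = eAb$fe
  sorted[4] = eeAb$f
  sorted[5] = feeAb$
sorted[2] = b$feeA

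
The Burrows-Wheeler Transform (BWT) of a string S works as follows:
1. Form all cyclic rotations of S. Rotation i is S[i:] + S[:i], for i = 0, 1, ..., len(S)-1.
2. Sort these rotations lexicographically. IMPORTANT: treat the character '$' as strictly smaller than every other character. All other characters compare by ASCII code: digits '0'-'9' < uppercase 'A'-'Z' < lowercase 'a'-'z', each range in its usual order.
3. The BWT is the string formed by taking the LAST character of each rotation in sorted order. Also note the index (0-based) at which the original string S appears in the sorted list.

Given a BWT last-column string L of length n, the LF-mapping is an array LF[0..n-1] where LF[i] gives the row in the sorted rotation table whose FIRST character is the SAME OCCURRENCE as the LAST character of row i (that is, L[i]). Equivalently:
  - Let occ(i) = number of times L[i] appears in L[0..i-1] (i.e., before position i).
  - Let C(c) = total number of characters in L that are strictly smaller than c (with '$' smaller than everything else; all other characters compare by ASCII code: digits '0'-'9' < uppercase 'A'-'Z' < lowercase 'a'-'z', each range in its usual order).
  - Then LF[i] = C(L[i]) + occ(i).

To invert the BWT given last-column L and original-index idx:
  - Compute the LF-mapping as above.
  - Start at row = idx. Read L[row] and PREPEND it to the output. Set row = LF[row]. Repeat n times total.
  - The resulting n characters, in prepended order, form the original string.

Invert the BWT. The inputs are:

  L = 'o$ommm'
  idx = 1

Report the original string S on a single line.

LF mapping: 4 0 5 1 2 3
Walk LF starting at row 1, prepending L[row]:
  step 1: row=1, L[1]='$', prepend. Next row=LF[1]=0
  step 2: row=0, L[0]='o', prepend. Next row=LF[0]=4
  step 3: row=4, L[4]='m', prepend. Next row=LF[4]=2
  step 4: row=2, L[2]='o', prepend. Next row=LF[2]=5
  step 5: row=5, L[5]='m', prepend. Next row=LF[5]=3
  step 6: row=3, L[3]='m', prepend. Next row=LF[3]=1
Reversed output: mmomo$

Answer: mmomo$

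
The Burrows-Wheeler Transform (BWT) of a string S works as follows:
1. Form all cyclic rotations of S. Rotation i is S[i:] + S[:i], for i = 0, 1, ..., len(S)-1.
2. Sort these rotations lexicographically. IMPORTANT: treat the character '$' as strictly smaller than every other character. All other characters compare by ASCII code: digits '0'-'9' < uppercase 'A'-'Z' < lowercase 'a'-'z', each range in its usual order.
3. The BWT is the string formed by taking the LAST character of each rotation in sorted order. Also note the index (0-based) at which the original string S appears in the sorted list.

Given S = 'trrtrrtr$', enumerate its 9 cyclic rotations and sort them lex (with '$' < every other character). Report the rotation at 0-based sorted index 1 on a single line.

Answer: r$trrtrrt

Derivation:
All 9 rotations (rotation i = S[i:]+S[:i]):
  rot[0] = trrtrrtr$
  rot[1] = rrtrrtr$t
  rot[2] = rtrrtr$tr
  rot[3] = trrtr$trr
  rot[4] = rrtr$trrt
  rot[5] = rtr$trrtr
  rot[6] = tr$trrtrr
  rot[7] = r$trrtrrt
  rot[8] = $trrtrrtr
Sorted (with $ < everything):
  sorted[0] = $trrtrrtr
  sorted[1] = r$trrtrrt
  sorted[2] = rrtr$trrt
  sorted[3] = rrtrrtr$t
  sorted[4] = rtr$trrtr
  sorted[5] = rtrrtr$tr
  sorted[6] = tr$trrtrr
  sorted[7] = trrtr$trr
  sorted[8] = trrtrrtr$
sorted[1] = r$trrtrrt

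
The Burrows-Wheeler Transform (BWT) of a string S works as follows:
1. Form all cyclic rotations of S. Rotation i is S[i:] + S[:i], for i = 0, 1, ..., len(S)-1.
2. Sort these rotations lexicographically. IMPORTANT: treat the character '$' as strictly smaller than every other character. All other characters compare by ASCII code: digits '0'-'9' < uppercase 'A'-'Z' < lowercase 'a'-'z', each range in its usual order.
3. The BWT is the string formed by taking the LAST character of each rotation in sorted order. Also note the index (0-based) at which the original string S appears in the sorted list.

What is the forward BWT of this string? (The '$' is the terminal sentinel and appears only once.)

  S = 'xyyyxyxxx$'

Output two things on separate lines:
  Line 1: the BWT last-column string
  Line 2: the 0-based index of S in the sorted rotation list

All 10 rotations (rotation i = S[i:]+S[:i]):
  rot[0] = xyyyxyxxx$
  rot[1] = yyyxyxxx$x
  rot[2] = yyxyxxx$xy
  rot[3] = yxyxxx$xyy
  rot[4] = xyxxx$xyyy
  rot[5] = yxxx$xyyyx
  rot[6] = xxx$xyyyxy
  rot[7] = xx$xyyyxyx
  rot[8] = x$xyyyxyxx
  rot[9] = $xyyyxyxxx
Sorted (with $ < everything):
  sorted[0] = $xyyyxyxxx  (last char: 'x')
  sorted[1] = x$xyyyxyxx  (last char: 'x')
  sorted[2] = xx$xyyyxyx  (last char: 'x')
  sorted[3] = xxx$xyyyxy  (last char: 'y')
  sorted[4] = xyxxx$xyyy  (last char: 'y')
  sorted[5] = xyyyxyxxx$  (last char: '$')
  sorted[6] = yxxx$xyyyx  (last char: 'x')
  sorted[7] = yxyxxx$xyy  (last char: 'y')
  sorted[8] = yyxyxxx$xy  (last char: 'y')
  sorted[9] = yyyxyxxx$x  (last char: 'x')
Last column: xxxyy$xyyx
Original string S is at sorted index 5

Answer: xxxyy$xyyx
5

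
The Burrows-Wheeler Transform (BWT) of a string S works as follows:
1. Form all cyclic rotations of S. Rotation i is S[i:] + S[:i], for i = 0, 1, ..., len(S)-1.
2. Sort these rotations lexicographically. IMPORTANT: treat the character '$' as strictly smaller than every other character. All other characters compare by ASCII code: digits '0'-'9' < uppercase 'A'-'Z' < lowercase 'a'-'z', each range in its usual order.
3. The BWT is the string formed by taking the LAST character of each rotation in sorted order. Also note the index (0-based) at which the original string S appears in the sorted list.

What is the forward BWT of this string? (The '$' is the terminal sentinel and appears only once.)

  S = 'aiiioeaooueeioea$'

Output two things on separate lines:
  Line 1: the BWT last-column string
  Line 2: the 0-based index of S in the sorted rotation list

All 17 rotations (rotation i = S[i:]+S[:i]):
  rot[0] = aiiioeaooueeioea$
  rot[1] = iiioeaooueeioea$a
  rot[2] = iioeaooueeioea$ai
  rot[3] = ioeaooueeioea$aii
  rot[4] = oeaooueeioea$aiii
  rot[5] = eaooueeioea$aiiio
  rot[6] = aooueeioea$aiiioe
  rot[7] = ooueeioea$aiiioea
  rot[8] = oueeioea$aiiioeao
  rot[9] = ueeioea$aiiioeaoo
  rot[10] = eeioea$aiiioeaoou
  rot[11] = eioea$aiiioeaooue
  rot[12] = ioea$aiiioeaoouee
  rot[13] = oea$aiiioeaooueei
  rot[14] = ea$aiiioeaooueeio
  rot[15] = a$aiiioeaooueeioe
  rot[16] = $aiiioeaooueeioea
Sorted (with $ < everything):
  sorted[0] = $aiiioeaooueeioea  (last char: 'a')
  sorted[1] = a$aiiioeaooueeioe  (last char: 'e')
  sorted[2] = aiiioeaooueeioea$  (last char: '$')
  sorted[3] = aooueeioea$aiiioe  (last char: 'e')
  sorted[4] = ea$aiiioeaooueeio  (last char: 'o')
  sorted[5] = eaooueeioea$aiiio  (last char: 'o')
  sorted[6] = eeioea$aiiioeaoou  (last char: 'u')
  sorted[7] = eioea$aiiioeaooue  (last char: 'e')
  sorted[8] = iiioeaooueeioea$a  (last char: 'a')
  sorted[9] = iioeaooueeioea$ai  (last char: 'i')
  sorted[10] = ioea$aiiioeaoouee  (last char: 'e')
  sorted[11] = ioeaooueeioea$aii  (last char: 'i')
  sorted[12] = oea$aiiioeaooueei  (last char: 'i')
  sorted[13] = oeaooueeioea$aiii  (last char: 'i')
  sorted[14] = ooueeioea$aiiioea  (last char: 'a')
  sorted[15] = oueeioea$aiiioeao  (last char: 'o')
  sorted[16] = ueeioea$aiiioeaoo  (last char: 'o')
Last column: ae$eooueaieiiiaoo
Original string S is at sorted index 2

Answer: ae$eooueaieiiiaoo
2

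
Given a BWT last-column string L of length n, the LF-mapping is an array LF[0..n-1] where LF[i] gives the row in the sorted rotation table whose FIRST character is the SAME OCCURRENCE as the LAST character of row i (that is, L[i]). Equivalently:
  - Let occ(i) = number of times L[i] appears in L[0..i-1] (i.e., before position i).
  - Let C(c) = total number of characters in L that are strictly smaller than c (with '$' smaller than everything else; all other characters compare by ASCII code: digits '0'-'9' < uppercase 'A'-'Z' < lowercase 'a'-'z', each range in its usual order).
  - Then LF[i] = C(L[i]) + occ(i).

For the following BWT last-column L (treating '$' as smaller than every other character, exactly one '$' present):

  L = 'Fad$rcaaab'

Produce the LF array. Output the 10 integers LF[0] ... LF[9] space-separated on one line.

Char counts: '$':1, 'F':1, 'a':4, 'b':1, 'c':1, 'd':1, 'r':1
C (first-col start): C('$')=0, C('F')=1, C('a')=2, C('b')=6, C('c')=7, C('d')=8, C('r')=9
L[0]='F': occ=0, LF[0]=C('F')+0=1+0=1
L[1]='a': occ=0, LF[1]=C('a')+0=2+0=2
L[2]='d': occ=0, LF[2]=C('d')+0=8+0=8
L[3]='$': occ=0, LF[3]=C('$')+0=0+0=0
L[4]='r': occ=0, LF[4]=C('r')+0=9+0=9
L[5]='c': occ=0, LF[5]=C('c')+0=7+0=7
L[6]='a': occ=1, LF[6]=C('a')+1=2+1=3
L[7]='a': occ=2, LF[7]=C('a')+2=2+2=4
L[8]='a': occ=3, LF[8]=C('a')+3=2+3=5
L[9]='b': occ=0, LF[9]=C('b')+0=6+0=6

Answer: 1 2 8 0 9 7 3 4 5 6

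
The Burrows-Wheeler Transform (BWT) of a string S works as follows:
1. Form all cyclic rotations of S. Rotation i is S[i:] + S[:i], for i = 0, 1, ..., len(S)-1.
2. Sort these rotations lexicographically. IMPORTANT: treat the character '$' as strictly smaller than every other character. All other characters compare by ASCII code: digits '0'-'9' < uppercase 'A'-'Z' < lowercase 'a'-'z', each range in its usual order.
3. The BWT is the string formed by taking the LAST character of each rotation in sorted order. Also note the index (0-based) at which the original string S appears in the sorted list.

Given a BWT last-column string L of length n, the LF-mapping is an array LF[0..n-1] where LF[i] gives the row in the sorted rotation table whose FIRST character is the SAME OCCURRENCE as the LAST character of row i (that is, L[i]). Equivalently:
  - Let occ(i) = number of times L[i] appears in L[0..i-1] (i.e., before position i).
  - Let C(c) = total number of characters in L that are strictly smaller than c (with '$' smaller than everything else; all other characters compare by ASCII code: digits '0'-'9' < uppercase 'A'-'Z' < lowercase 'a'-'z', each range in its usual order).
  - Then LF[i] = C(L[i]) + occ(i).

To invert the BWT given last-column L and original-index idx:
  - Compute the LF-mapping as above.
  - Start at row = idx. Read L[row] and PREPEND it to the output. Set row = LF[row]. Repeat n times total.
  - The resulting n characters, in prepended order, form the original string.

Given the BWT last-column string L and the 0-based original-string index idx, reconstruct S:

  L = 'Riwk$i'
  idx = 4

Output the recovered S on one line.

LF mapping: 1 2 5 4 0 3
Walk LF starting at row 4, prepending L[row]:
  step 1: row=4, L[4]='$', prepend. Next row=LF[4]=0
  step 2: row=0, L[0]='R', prepend. Next row=LF[0]=1
  step 3: row=1, L[1]='i', prepend. Next row=LF[1]=2
  step 4: row=2, L[2]='w', prepend. Next row=LF[2]=5
  step 5: row=5, L[5]='i', prepend. Next row=LF[5]=3
  step 6: row=3, L[3]='k', prepend. Next row=LF[3]=4
Reversed output: kiwiR$

Answer: kiwiR$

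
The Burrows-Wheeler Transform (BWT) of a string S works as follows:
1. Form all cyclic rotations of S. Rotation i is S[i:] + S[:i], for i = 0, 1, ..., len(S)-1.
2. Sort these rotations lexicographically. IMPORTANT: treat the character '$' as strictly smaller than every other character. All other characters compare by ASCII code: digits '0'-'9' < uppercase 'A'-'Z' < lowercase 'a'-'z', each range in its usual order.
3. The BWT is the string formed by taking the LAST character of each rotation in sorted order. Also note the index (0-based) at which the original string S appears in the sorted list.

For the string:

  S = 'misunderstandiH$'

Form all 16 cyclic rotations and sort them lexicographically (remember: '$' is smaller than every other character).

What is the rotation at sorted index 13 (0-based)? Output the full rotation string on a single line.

All 16 rotations (rotation i = S[i:]+S[:i]):
  rot[0] = misunderstandiH$
  rot[1] = isunderstandiH$m
  rot[2] = sunderstandiH$mi
  rot[3] = understandiH$mis
  rot[4] = nderstandiH$misu
  rot[5] = derstandiH$misun
  rot[6] = erstandiH$misund
  rot[7] = rstandiH$misunde
  rot[8] = standiH$misunder
  rot[9] = tandiH$misunders
  rot[10] = andiH$misunderst
  rot[11] = ndiH$misundersta
  rot[12] = diH$misunderstan
  rot[13] = iH$misunderstand
  rot[14] = H$misunderstandi
  rot[15] = $misunderstandiH
Sorted (with $ < everything):
  sorted[0] = $misunderstandiH
  sorted[1] = H$misunderstandi
  sorted[2] = andiH$misunderst
  sorted[3] = derstandiH$misun
  sorted[4] = diH$misunderstan
  sorted[5] = erstandiH$misund
  sorted[6] = iH$misunderstand
  sorted[7] = isunderstandiH$m
  sorted[8] = misunderstandiH$
  sorted[9] = nderstandiH$misu
  sorted[10] = ndiH$misundersta
  sorted[11] = rstandiH$misunde
  sorted[12] = standiH$misunder
  sorted[13] = sunderstandiH$mi
  sorted[14] = tandiH$misunders
  sorted[15] = understandiH$mis
sorted[13] = sunderstandiH$mi

Answer: sunderstandiH$mi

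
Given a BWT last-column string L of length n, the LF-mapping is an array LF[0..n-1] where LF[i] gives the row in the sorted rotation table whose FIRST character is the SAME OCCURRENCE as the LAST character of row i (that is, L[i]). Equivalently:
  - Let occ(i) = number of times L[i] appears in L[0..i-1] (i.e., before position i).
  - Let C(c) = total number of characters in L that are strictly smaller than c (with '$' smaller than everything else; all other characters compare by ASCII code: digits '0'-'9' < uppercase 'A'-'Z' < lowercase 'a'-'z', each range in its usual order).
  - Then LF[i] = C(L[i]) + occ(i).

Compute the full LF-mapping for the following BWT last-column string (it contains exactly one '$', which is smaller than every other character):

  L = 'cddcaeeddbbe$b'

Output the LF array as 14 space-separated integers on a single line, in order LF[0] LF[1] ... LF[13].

Char counts: '$':1, 'a':1, 'b':3, 'c':2, 'd':4, 'e':3
C (first-col start): C('$')=0, C('a')=1, C('b')=2, C('c')=5, C('d')=7, C('e')=11
L[0]='c': occ=0, LF[0]=C('c')+0=5+0=5
L[1]='d': occ=0, LF[1]=C('d')+0=7+0=7
L[2]='d': occ=1, LF[2]=C('d')+1=7+1=8
L[3]='c': occ=1, LF[3]=C('c')+1=5+1=6
L[4]='a': occ=0, LF[4]=C('a')+0=1+0=1
L[5]='e': occ=0, LF[5]=C('e')+0=11+0=11
L[6]='e': occ=1, LF[6]=C('e')+1=11+1=12
L[7]='d': occ=2, LF[7]=C('d')+2=7+2=9
L[8]='d': occ=3, LF[8]=C('d')+3=7+3=10
L[9]='b': occ=0, LF[9]=C('b')+0=2+0=2
L[10]='b': occ=1, LF[10]=C('b')+1=2+1=3
L[11]='e': occ=2, LF[11]=C('e')+2=11+2=13
L[12]='$': occ=0, LF[12]=C('$')+0=0+0=0
L[13]='b': occ=2, LF[13]=C('b')+2=2+2=4

Answer: 5 7 8 6 1 11 12 9 10 2 3 13 0 4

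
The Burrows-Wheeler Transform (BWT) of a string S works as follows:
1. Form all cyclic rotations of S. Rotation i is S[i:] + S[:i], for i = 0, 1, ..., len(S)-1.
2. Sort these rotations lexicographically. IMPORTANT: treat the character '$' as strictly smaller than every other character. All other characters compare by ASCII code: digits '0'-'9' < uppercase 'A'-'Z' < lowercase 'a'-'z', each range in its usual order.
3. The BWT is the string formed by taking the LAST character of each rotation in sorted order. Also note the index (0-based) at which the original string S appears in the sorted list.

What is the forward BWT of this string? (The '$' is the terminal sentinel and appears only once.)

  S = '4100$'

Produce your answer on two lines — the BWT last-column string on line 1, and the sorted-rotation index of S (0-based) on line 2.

All 5 rotations (rotation i = S[i:]+S[:i]):
  rot[0] = 4100$
  rot[1] = 100$4
  rot[2] = 00$41
  rot[3] = 0$410
  rot[4] = $4100
Sorted (with $ < everything):
  sorted[0] = $4100  (last char: '0')
  sorted[1] = 0$410  (last char: '0')
  sorted[2] = 00$41  (last char: '1')
  sorted[3] = 100$4  (last char: '4')
  sorted[4] = 4100$  (last char: '$')
Last column: 0014$
Original string S is at sorted index 4

Answer: 0014$
4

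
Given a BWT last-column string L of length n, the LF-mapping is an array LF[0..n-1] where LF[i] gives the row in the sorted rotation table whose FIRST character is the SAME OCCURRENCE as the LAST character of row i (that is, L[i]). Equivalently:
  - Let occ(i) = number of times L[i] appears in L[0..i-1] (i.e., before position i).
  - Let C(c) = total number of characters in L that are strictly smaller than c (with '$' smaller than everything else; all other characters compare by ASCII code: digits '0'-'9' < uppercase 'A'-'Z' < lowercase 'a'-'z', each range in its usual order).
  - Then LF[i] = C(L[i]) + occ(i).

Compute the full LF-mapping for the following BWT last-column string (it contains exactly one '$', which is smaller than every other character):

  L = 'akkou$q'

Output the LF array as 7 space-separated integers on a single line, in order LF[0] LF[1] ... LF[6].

Char counts: '$':1, 'a':1, 'k':2, 'o':1, 'q':1, 'u':1
C (first-col start): C('$')=0, C('a')=1, C('k')=2, C('o')=4, C('q')=5, C('u')=6
L[0]='a': occ=0, LF[0]=C('a')+0=1+0=1
L[1]='k': occ=0, LF[1]=C('k')+0=2+0=2
L[2]='k': occ=1, LF[2]=C('k')+1=2+1=3
L[3]='o': occ=0, LF[3]=C('o')+0=4+0=4
L[4]='u': occ=0, LF[4]=C('u')+0=6+0=6
L[5]='$': occ=0, LF[5]=C('$')+0=0+0=0
L[6]='q': occ=0, LF[6]=C('q')+0=5+0=5

Answer: 1 2 3 4 6 0 5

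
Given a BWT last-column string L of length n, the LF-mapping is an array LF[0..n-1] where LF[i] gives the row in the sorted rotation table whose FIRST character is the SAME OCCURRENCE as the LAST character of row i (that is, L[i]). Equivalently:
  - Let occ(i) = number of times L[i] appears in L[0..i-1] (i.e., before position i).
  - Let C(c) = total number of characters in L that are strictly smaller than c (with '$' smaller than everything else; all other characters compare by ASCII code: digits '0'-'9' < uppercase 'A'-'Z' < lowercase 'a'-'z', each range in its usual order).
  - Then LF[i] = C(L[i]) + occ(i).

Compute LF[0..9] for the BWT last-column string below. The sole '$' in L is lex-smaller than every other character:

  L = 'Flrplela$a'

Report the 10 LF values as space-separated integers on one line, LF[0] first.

Answer: 1 5 9 8 6 4 7 2 0 3

Derivation:
Char counts: '$':1, 'F':1, 'a':2, 'e':1, 'l':3, 'p':1, 'r':1
C (first-col start): C('$')=0, C('F')=1, C('a')=2, C('e')=4, C('l')=5, C('p')=8, C('r')=9
L[0]='F': occ=0, LF[0]=C('F')+0=1+0=1
L[1]='l': occ=0, LF[1]=C('l')+0=5+0=5
L[2]='r': occ=0, LF[2]=C('r')+0=9+0=9
L[3]='p': occ=0, LF[3]=C('p')+0=8+0=8
L[4]='l': occ=1, LF[4]=C('l')+1=5+1=6
L[5]='e': occ=0, LF[5]=C('e')+0=4+0=4
L[6]='l': occ=2, LF[6]=C('l')+2=5+2=7
L[7]='a': occ=0, LF[7]=C('a')+0=2+0=2
L[8]='$': occ=0, LF[8]=C('$')+0=0+0=0
L[9]='a': occ=1, LF[9]=C('a')+1=2+1=3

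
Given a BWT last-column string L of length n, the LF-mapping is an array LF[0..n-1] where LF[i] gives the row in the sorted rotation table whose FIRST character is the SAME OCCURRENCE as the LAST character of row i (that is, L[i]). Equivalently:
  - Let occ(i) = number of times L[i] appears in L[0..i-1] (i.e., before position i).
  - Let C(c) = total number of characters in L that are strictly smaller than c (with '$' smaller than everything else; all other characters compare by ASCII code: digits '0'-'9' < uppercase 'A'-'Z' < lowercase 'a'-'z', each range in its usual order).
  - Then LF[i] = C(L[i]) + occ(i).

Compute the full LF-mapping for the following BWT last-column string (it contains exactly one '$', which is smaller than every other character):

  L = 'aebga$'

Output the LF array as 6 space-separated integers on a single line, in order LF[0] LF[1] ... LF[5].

Answer: 1 4 3 5 2 0

Derivation:
Char counts: '$':1, 'a':2, 'b':1, 'e':1, 'g':1
C (first-col start): C('$')=0, C('a')=1, C('b')=3, C('e')=4, C('g')=5
L[0]='a': occ=0, LF[0]=C('a')+0=1+0=1
L[1]='e': occ=0, LF[1]=C('e')+0=4+0=4
L[2]='b': occ=0, LF[2]=C('b')+0=3+0=3
L[3]='g': occ=0, LF[3]=C('g')+0=5+0=5
L[4]='a': occ=1, LF[4]=C('a')+1=1+1=2
L[5]='$': occ=0, LF[5]=C('$')+0=0+0=0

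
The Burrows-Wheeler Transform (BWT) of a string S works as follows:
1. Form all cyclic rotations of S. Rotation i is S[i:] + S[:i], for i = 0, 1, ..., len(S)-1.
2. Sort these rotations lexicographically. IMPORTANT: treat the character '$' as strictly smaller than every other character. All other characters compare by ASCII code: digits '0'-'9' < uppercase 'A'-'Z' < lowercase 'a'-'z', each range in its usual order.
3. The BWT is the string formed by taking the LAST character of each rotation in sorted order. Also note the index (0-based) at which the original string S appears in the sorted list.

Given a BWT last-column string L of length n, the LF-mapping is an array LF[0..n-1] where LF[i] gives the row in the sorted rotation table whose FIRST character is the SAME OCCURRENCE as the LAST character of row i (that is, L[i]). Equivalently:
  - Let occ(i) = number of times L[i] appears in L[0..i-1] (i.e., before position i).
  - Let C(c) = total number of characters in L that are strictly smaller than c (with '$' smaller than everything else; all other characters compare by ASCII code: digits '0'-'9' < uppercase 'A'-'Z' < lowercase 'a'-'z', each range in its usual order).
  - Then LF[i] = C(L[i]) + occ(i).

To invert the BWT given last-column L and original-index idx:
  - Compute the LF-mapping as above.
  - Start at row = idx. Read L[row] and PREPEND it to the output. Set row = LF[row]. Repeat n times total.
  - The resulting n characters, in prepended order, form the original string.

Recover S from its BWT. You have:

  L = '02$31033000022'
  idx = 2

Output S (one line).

Answer: 0023102303020$

Derivation:
LF mapping: 1 8 0 11 7 2 12 13 3 4 5 6 9 10
Walk LF starting at row 2, prepending L[row]:
  step 1: row=2, L[2]='$', prepend. Next row=LF[2]=0
  step 2: row=0, L[0]='0', prepend. Next row=LF[0]=1
  step 3: row=1, L[1]='2', prepend. Next row=LF[1]=8
  step 4: row=8, L[8]='0', prepend. Next row=LF[8]=3
  step 5: row=3, L[3]='3', prepend. Next row=LF[3]=11
  step 6: row=11, L[11]='0', prepend. Next row=LF[11]=6
  step 7: row=6, L[6]='3', prepend. Next row=LF[6]=12
  step 8: row=12, L[12]='2', prepend. Next row=LF[12]=9
  step 9: row=9, L[9]='0', prepend. Next row=LF[9]=4
  step 10: row=4, L[4]='1', prepend. Next row=LF[4]=7
  step 11: row=7, L[7]='3', prepend. Next row=LF[7]=13
  step 12: row=13, L[13]='2', prepend. Next row=LF[13]=10
  step 13: row=10, L[10]='0', prepend. Next row=LF[10]=5
  step 14: row=5, L[5]='0', prepend. Next row=LF[5]=2
Reversed output: 0023102303020$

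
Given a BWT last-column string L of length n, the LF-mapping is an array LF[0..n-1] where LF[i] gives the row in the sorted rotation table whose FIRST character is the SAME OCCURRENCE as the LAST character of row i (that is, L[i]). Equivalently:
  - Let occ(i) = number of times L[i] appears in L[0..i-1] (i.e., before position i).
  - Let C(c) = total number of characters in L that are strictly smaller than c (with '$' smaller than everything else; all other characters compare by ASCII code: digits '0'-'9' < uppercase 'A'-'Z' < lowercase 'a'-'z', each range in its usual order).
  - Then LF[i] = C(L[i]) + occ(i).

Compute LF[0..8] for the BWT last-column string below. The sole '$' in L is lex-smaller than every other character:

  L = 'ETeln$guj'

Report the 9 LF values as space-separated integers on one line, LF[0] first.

Char counts: '$':1, 'E':1, 'T':1, 'e':1, 'g':1, 'j':1, 'l':1, 'n':1, 'u':1
C (first-col start): C('$')=0, C('E')=1, C('T')=2, C('e')=3, C('g')=4, C('j')=5, C('l')=6, C('n')=7, C('u')=8
L[0]='E': occ=0, LF[0]=C('E')+0=1+0=1
L[1]='T': occ=0, LF[1]=C('T')+0=2+0=2
L[2]='e': occ=0, LF[2]=C('e')+0=3+0=3
L[3]='l': occ=0, LF[3]=C('l')+0=6+0=6
L[4]='n': occ=0, LF[4]=C('n')+0=7+0=7
L[5]='$': occ=0, LF[5]=C('$')+0=0+0=0
L[6]='g': occ=0, LF[6]=C('g')+0=4+0=4
L[7]='u': occ=0, LF[7]=C('u')+0=8+0=8
L[8]='j': occ=0, LF[8]=C('j')+0=5+0=5

Answer: 1 2 3 6 7 0 4 8 5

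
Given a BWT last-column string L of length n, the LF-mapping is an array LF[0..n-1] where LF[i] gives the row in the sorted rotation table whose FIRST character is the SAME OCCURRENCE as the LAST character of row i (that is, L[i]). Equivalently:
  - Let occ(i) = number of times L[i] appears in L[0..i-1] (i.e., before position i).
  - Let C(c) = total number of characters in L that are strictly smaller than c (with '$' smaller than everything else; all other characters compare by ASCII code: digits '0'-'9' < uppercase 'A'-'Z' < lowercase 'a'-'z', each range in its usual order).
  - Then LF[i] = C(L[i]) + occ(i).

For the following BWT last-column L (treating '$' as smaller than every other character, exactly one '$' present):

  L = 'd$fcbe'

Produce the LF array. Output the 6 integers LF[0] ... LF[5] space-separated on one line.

Char counts: '$':1, 'b':1, 'c':1, 'd':1, 'e':1, 'f':1
C (first-col start): C('$')=0, C('b')=1, C('c')=2, C('d')=3, C('e')=4, C('f')=5
L[0]='d': occ=0, LF[0]=C('d')+0=3+0=3
L[1]='$': occ=0, LF[1]=C('$')+0=0+0=0
L[2]='f': occ=0, LF[2]=C('f')+0=5+0=5
L[3]='c': occ=0, LF[3]=C('c')+0=2+0=2
L[4]='b': occ=0, LF[4]=C('b')+0=1+0=1
L[5]='e': occ=0, LF[5]=C('e')+0=4+0=4

Answer: 3 0 5 2 1 4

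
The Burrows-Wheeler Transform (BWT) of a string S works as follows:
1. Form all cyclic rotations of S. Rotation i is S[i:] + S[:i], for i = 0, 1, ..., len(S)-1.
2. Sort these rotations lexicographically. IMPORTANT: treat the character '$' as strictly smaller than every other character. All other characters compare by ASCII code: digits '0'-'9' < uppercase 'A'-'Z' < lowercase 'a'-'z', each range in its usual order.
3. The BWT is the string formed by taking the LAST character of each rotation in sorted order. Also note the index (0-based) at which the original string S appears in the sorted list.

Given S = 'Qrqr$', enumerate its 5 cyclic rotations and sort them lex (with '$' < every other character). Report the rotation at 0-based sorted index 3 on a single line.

Answer: r$Qrq

Derivation:
All 5 rotations (rotation i = S[i:]+S[:i]):
  rot[0] = Qrqr$
  rot[1] = rqr$Q
  rot[2] = qr$Qr
  rot[3] = r$Qrq
  rot[4] = $Qrqr
Sorted (with $ < everything):
  sorted[0] = $Qrqr
  sorted[1] = Qrqr$
  sorted[2] = qr$Qr
  sorted[3] = r$Qrq
  sorted[4] = rqr$Q
sorted[3] = r$Qrq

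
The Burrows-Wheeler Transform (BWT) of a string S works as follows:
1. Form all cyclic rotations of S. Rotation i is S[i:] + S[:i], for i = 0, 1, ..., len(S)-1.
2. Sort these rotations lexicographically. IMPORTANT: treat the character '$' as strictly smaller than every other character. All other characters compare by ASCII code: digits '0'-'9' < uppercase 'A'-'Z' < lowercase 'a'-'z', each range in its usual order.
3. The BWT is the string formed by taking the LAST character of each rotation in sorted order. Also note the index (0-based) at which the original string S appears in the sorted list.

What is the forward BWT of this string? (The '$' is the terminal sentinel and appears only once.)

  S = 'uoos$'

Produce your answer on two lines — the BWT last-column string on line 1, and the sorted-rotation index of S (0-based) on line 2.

Answer: suoo$
4

Derivation:
All 5 rotations (rotation i = S[i:]+S[:i]):
  rot[0] = uoos$
  rot[1] = oos$u
  rot[2] = os$uo
  rot[3] = s$uoo
  rot[4] = $uoos
Sorted (with $ < everything):
  sorted[0] = $uoos  (last char: 's')
  sorted[1] = oos$u  (last char: 'u')
  sorted[2] = os$uo  (last char: 'o')
  sorted[3] = s$uoo  (last char: 'o')
  sorted[4] = uoos$  (last char: '$')
Last column: suoo$
Original string S is at sorted index 4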